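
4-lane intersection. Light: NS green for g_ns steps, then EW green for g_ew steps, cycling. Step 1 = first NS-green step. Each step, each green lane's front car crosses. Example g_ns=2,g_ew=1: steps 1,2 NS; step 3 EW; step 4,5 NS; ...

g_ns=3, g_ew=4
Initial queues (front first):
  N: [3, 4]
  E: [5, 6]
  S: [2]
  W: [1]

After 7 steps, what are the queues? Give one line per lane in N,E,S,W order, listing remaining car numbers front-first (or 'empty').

Step 1 [NS]: N:car3-GO,E:wait,S:car2-GO,W:wait | queues: N=1 E=2 S=0 W=1
Step 2 [NS]: N:car4-GO,E:wait,S:empty,W:wait | queues: N=0 E=2 S=0 W=1
Step 3 [NS]: N:empty,E:wait,S:empty,W:wait | queues: N=0 E=2 S=0 W=1
Step 4 [EW]: N:wait,E:car5-GO,S:wait,W:car1-GO | queues: N=0 E=1 S=0 W=0
Step 5 [EW]: N:wait,E:car6-GO,S:wait,W:empty | queues: N=0 E=0 S=0 W=0

N: empty
E: empty
S: empty
W: empty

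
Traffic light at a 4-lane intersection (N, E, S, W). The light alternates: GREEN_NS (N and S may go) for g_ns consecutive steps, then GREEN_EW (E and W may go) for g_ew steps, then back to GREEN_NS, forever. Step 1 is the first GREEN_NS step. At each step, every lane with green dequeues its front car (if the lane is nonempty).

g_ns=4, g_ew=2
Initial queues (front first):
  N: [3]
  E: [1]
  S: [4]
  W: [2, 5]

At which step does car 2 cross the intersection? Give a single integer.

Step 1 [NS]: N:car3-GO,E:wait,S:car4-GO,W:wait | queues: N=0 E=1 S=0 W=2
Step 2 [NS]: N:empty,E:wait,S:empty,W:wait | queues: N=0 E=1 S=0 W=2
Step 3 [NS]: N:empty,E:wait,S:empty,W:wait | queues: N=0 E=1 S=0 W=2
Step 4 [NS]: N:empty,E:wait,S:empty,W:wait | queues: N=0 E=1 S=0 W=2
Step 5 [EW]: N:wait,E:car1-GO,S:wait,W:car2-GO | queues: N=0 E=0 S=0 W=1
Step 6 [EW]: N:wait,E:empty,S:wait,W:car5-GO | queues: N=0 E=0 S=0 W=0
Car 2 crosses at step 5

5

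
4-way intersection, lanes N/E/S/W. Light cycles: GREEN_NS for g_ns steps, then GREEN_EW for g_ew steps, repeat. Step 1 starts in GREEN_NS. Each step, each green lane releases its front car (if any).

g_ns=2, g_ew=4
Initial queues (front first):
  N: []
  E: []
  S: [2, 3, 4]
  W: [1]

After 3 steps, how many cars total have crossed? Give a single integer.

Step 1 [NS]: N:empty,E:wait,S:car2-GO,W:wait | queues: N=0 E=0 S=2 W=1
Step 2 [NS]: N:empty,E:wait,S:car3-GO,W:wait | queues: N=0 E=0 S=1 W=1
Step 3 [EW]: N:wait,E:empty,S:wait,W:car1-GO | queues: N=0 E=0 S=1 W=0
Cars crossed by step 3: 3

Answer: 3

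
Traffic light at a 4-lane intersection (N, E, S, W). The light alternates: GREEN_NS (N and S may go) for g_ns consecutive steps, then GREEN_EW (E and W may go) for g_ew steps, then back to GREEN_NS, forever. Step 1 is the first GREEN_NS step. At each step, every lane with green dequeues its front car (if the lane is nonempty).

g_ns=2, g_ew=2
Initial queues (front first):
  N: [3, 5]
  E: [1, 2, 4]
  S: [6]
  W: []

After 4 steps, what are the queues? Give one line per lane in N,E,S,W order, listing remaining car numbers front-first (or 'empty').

Step 1 [NS]: N:car3-GO,E:wait,S:car6-GO,W:wait | queues: N=1 E=3 S=0 W=0
Step 2 [NS]: N:car5-GO,E:wait,S:empty,W:wait | queues: N=0 E=3 S=0 W=0
Step 3 [EW]: N:wait,E:car1-GO,S:wait,W:empty | queues: N=0 E=2 S=0 W=0
Step 4 [EW]: N:wait,E:car2-GO,S:wait,W:empty | queues: N=0 E=1 S=0 W=0

N: empty
E: 4
S: empty
W: empty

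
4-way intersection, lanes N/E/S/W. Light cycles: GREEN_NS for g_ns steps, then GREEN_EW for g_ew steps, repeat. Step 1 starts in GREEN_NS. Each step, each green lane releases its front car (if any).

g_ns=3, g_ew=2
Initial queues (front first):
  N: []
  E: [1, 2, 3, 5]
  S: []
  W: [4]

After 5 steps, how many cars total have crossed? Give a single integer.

Answer: 3

Derivation:
Step 1 [NS]: N:empty,E:wait,S:empty,W:wait | queues: N=0 E=4 S=0 W=1
Step 2 [NS]: N:empty,E:wait,S:empty,W:wait | queues: N=0 E=4 S=0 W=1
Step 3 [NS]: N:empty,E:wait,S:empty,W:wait | queues: N=0 E=4 S=0 W=1
Step 4 [EW]: N:wait,E:car1-GO,S:wait,W:car4-GO | queues: N=0 E=3 S=0 W=0
Step 5 [EW]: N:wait,E:car2-GO,S:wait,W:empty | queues: N=0 E=2 S=0 W=0
Cars crossed by step 5: 3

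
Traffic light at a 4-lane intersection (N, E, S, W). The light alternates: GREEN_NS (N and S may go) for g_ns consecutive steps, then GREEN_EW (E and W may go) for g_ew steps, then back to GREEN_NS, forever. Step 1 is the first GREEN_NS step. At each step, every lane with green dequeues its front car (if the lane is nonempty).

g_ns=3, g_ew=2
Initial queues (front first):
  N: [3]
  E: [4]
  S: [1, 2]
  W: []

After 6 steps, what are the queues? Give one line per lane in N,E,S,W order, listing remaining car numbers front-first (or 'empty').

Step 1 [NS]: N:car3-GO,E:wait,S:car1-GO,W:wait | queues: N=0 E=1 S=1 W=0
Step 2 [NS]: N:empty,E:wait,S:car2-GO,W:wait | queues: N=0 E=1 S=0 W=0
Step 3 [NS]: N:empty,E:wait,S:empty,W:wait | queues: N=0 E=1 S=0 W=0
Step 4 [EW]: N:wait,E:car4-GO,S:wait,W:empty | queues: N=0 E=0 S=0 W=0

N: empty
E: empty
S: empty
W: empty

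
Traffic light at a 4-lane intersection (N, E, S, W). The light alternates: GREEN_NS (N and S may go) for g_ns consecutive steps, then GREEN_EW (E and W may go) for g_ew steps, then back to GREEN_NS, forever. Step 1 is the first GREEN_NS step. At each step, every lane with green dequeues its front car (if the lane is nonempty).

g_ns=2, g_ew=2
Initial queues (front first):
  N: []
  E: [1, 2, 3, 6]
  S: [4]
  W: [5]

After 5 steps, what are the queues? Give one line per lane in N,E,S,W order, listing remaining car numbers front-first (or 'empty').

Step 1 [NS]: N:empty,E:wait,S:car4-GO,W:wait | queues: N=0 E=4 S=0 W=1
Step 2 [NS]: N:empty,E:wait,S:empty,W:wait | queues: N=0 E=4 S=0 W=1
Step 3 [EW]: N:wait,E:car1-GO,S:wait,W:car5-GO | queues: N=0 E=3 S=0 W=0
Step 4 [EW]: N:wait,E:car2-GO,S:wait,W:empty | queues: N=0 E=2 S=0 W=0
Step 5 [NS]: N:empty,E:wait,S:empty,W:wait | queues: N=0 E=2 S=0 W=0

N: empty
E: 3 6
S: empty
W: empty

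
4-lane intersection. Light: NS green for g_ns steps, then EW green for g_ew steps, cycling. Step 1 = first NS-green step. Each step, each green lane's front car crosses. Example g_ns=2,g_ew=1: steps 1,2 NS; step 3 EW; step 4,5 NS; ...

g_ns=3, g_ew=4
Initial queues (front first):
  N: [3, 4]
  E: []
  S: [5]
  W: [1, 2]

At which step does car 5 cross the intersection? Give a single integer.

Step 1 [NS]: N:car3-GO,E:wait,S:car5-GO,W:wait | queues: N=1 E=0 S=0 W=2
Step 2 [NS]: N:car4-GO,E:wait,S:empty,W:wait | queues: N=0 E=0 S=0 W=2
Step 3 [NS]: N:empty,E:wait,S:empty,W:wait | queues: N=0 E=0 S=0 W=2
Step 4 [EW]: N:wait,E:empty,S:wait,W:car1-GO | queues: N=0 E=0 S=0 W=1
Step 5 [EW]: N:wait,E:empty,S:wait,W:car2-GO | queues: N=0 E=0 S=0 W=0
Car 5 crosses at step 1

1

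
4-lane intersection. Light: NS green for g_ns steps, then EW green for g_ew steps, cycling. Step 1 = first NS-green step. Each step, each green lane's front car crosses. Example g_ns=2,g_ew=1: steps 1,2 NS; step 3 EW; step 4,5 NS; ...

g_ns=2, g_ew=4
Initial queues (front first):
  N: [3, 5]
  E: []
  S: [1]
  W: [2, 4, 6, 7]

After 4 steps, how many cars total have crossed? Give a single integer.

Step 1 [NS]: N:car3-GO,E:wait,S:car1-GO,W:wait | queues: N=1 E=0 S=0 W=4
Step 2 [NS]: N:car5-GO,E:wait,S:empty,W:wait | queues: N=0 E=0 S=0 W=4
Step 3 [EW]: N:wait,E:empty,S:wait,W:car2-GO | queues: N=0 E=0 S=0 W=3
Step 4 [EW]: N:wait,E:empty,S:wait,W:car4-GO | queues: N=0 E=0 S=0 W=2
Cars crossed by step 4: 5

Answer: 5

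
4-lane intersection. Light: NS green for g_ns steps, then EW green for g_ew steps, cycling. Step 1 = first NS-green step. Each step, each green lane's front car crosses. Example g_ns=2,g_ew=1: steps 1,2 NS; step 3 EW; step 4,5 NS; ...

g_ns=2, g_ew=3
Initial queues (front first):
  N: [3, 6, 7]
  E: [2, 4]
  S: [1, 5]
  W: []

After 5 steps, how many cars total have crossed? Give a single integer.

Answer: 6

Derivation:
Step 1 [NS]: N:car3-GO,E:wait,S:car1-GO,W:wait | queues: N=2 E=2 S=1 W=0
Step 2 [NS]: N:car6-GO,E:wait,S:car5-GO,W:wait | queues: N=1 E=2 S=0 W=0
Step 3 [EW]: N:wait,E:car2-GO,S:wait,W:empty | queues: N=1 E=1 S=0 W=0
Step 4 [EW]: N:wait,E:car4-GO,S:wait,W:empty | queues: N=1 E=0 S=0 W=0
Step 5 [EW]: N:wait,E:empty,S:wait,W:empty | queues: N=1 E=0 S=0 W=0
Cars crossed by step 5: 6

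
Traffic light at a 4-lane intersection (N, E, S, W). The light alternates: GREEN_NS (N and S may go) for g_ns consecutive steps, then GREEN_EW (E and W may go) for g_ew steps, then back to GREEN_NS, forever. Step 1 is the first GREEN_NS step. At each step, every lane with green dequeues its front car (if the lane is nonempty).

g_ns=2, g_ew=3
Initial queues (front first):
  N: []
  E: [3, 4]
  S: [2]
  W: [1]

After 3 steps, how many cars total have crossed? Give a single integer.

Answer: 3

Derivation:
Step 1 [NS]: N:empty,E:wait,S:car2-GO,W:wait | queues: N=0 E=2 S=0 W=1
Step 2 [NS]: N:empty,E:wait,S:empty,W:wait | queues: N=0 E=2 S=0 W=1
Step 3 [EW]: N:wait,E:car3-GO,S:wait,W:car1-GO | queues: N=0 E=1 S=0 W=0
Cars crossed by step 3: 3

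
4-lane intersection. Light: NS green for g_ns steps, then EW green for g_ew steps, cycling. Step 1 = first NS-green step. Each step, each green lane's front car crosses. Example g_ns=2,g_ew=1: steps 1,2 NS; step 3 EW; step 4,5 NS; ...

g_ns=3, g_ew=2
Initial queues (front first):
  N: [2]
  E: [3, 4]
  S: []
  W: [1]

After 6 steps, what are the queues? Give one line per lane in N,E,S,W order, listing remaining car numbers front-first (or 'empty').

Step 1 [NS]: N:car2-GO,E:wait,S:empty,W:wait | queues: N=0 E=2 S=0 W=1
Step 2 [NS]: N:empty,E:wait,S:empty,W:wait | queues: N=0 E=2 S=0 W=1
Step 3 [NS]: N:empty,E:wait,S:empty,W:wait | queues: N=0 E=2 S=0 W=1
Step 4 [EW]: N:wait,E:car3-GO,S:wait,W:car1-GO | queues: N=0 E=1 S=0 W=0
Step 5 [EW]: N:wait,E:car4-GO,S:wait,W:empty | queues: N=0 E=0 S=0 W=0

N: empty
E: empty
S: empty
W: empty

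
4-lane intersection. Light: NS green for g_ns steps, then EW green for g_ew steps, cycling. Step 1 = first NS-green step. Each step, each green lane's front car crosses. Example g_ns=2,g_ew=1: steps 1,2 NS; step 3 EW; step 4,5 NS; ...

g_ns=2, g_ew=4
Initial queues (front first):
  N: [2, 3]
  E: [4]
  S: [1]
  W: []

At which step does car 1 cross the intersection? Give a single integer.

Step 1 [NS]: N:car2-GO,E:wait,S:car1-GO,W:wait | queues: N=1 E=1 S=0 W=0
Step 2 [NS]: N:car3-GO,E:wait,S:empty,W:wait | queues: N=0 E=1 S=0 W=0
Step 3 [EW]: N:wait,E:car4-GO,S:wait,W:empty | queues: N=0 E=0 S=0 W=0
Car 1 crosses at step 1

1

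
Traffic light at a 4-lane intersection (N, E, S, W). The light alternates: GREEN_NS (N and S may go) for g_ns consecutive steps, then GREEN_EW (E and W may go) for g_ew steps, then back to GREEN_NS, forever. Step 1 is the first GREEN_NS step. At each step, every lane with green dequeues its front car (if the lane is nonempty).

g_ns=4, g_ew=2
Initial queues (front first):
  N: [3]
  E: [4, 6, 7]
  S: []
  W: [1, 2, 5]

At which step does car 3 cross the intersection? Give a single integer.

Step 1 [NS]: N:car3-GO,E:wait,S:empty,W:wait | queues: N=0 E=3 S=0 W=3
Step 2 [NS]: N:empty,E:wait,S:empty,W:wait | queues: N=0 E=3 S=0 W=3
Step 3 [NS]: N:empty,E:wait,S:empty,W:wait | queues: N=0 E=3 S=0 W=3
Step 4 [NS]: N:empty,E:wait,S:empty,W:wait | queues: N=0 E=3 S=0 W=3
Step 5 [EW]: N:wait,E:car4-GO,S:wait,W:car1-GO | queues: N=0 E=2 S=0 W=2
Step 6 [EW]: N:wait,E:car6-GO,S:wait,W:car2-GO | queues: N=0 E=1 S=0 W=1
Step 7 [NS]: N:empty,E:wait,S:empty,W:wait | queues: N=0 E=1 S=0 W=1
Step 8 [NS]: N:empty,E:wait,S:empty,W:wait | queues: N=0 E=1 S=0 W=1
Step 9 [NS]: N:empty,E:wait,S:empty,W:wait | queues: N=0 E=1 S=0 W=1
Step 10 [NS]: N:empty,E:wait,S:empty,W:wait | queues: N=0 E=1 S=0 W=1
Step 11 [EW]: N:wait,E:car7-GO,S:wait,W:car5-GO | queues: N=0 E=0 S=0 W=0
Car 3 crosses at step 1

1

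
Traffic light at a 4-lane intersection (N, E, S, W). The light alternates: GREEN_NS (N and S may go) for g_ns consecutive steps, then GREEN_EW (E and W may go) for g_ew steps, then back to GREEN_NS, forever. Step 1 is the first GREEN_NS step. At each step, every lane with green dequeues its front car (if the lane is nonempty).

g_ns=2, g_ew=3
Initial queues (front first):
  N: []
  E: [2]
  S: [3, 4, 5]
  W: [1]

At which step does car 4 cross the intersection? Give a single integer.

Step 1 [NS]: N:empty,E:wait,S:car3-GO,W:wait | queues: N=0 E=1 S=2 W=1
Step 2 [NS]: N:empty,E:wait,S:car4-GO,W:wait | queues: N=0 E=1 S=1 W=1
Step 3 [EW]: N:wait,E:car2-GO,S:wait,W:car1-GO | queues: N=0 E=0 S=1 W=0
Step 4 [EW]: N:wait,E:empty,S:wait,W:empty | queues: N=0 E=0 S=1 W=0
Step 5 [EW]: N:wait,E:empty,S:wait,W:empty | queues: N=0 E=0 S=1 W=0
Step 6 [NS]: N:empty,E:wait,S:car5-GO,W:wait | queues: N=0 E=0 S=0 W=0
Car 4 crosses at step 2

2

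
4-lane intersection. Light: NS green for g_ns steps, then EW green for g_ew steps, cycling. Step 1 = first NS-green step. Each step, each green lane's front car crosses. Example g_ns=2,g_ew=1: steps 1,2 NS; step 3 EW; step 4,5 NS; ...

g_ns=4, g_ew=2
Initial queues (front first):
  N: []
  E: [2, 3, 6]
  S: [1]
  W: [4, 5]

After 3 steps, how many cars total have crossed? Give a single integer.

Answer: 1

Derivation:
Step 1 [NS]: N:empty,E:wait,S:car1-GO,W:wait | queues: N=0 E=3 S=0 W=2
Step 2 [NS]: N:empty,E:wait,S:empty,W:wait | queues: N=0 E=3 S=0 W=2
Step 3 [NS]: N:empty,E:wait,S:empty,W:wait | queues: N=0 E=3 S=0 W=2
Cars crossed by step 3: 1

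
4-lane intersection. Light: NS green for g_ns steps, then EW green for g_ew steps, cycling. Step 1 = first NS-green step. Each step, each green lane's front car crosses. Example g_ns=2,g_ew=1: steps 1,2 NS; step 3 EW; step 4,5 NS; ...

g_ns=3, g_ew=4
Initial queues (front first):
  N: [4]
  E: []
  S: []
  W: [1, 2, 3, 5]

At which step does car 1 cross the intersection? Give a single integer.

Step 1 [NS]: N:car4-GO,E:wait,S:empty,W:wait | queues: N=0 E=0 S=0 W=4
Step 2 [NS]: N:empty,E:wait,S:empty,W:wait | queues: N=0 E=0 S=0 W=4
Step 3 [NS]: N:empty,E:wait,S:empty,W:wait | queues: N=0 E=0 S=0 W=4
Step 4 [EW]: N:wait,E:empty,S:wait,W:car1-GO | queues: N=0 E=0 S=0 W=3
Step 5 [EW]: N:wait,E:empty,S:wait,W:car2-GO | queues: N=0 E=0 S=0 W=2
Step 6 [EW]: N:wait,E:empty,S:wait,W:car3-GO | queues: N=0 E=0 S=0 W=1
Step 7 [EW]: N:wait,E:empty,S:wait,W:car5-GO | queues: N=0 E=0 S=0 W=0
Car 1 crosses at step 4

4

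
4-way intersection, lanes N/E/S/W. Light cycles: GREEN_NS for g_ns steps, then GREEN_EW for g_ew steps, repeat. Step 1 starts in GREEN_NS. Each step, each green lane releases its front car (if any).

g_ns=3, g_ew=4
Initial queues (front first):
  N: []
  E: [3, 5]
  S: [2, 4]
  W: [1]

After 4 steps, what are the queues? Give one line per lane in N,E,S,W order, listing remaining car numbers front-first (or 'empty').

Step 1 [NS]: N:empty,E:wait,S:car2-GO,W:wait | queues: N=0 E=2 S=1 W=1
Step 2 [NS]: N:empty,E:wait,S:car4-GO,W:wait | queues: N=0 E=2 S=0 W=1
Step 3 [NS]: N:empty,E:wait,S:empty,W:wait | queues: N=0 E=2 S=0 W=1
Step 4 [EW]: N:wait,E:car3-GO,S:wait,W:car1-GO | queues: N=0 E=1 S=0 W=0

N: empty
E: 5
S: empty
W: empty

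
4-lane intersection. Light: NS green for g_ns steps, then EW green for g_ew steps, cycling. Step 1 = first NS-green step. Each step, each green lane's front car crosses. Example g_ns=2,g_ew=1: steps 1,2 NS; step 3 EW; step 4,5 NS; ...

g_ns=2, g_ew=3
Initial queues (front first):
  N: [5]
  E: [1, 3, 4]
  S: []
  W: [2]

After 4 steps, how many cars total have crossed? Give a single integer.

Answer: 4

Derivation:
Step 1 [NS]: N:car5-GO,E:wait,S:empty,W:wait | queues: N=0 E=3 S=0 W=1
Step 2 [NS]: N:empty,E:wait,S:empty,W:wait | queues: N=0 E=3 S=0 W=1
Step 3 [EW]: N:wait,E:car1-GO,S:wait,W:car2-GO | queues: N=0 E=2 S=0 W=0
Step 4 [EW]: N:wait,E:car3-GO,S:wait,W:empty | queues: N=0 E=1 S=0 W=0
Cars crossed by step 4: 4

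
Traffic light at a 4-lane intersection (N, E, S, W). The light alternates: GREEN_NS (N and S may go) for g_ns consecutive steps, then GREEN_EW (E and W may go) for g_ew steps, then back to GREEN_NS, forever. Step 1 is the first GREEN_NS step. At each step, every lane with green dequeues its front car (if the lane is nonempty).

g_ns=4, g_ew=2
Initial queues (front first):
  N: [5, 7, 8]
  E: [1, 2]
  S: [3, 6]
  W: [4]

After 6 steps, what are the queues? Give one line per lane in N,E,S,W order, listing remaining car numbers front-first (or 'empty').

Step 1 [NS]: N:car5-GO,E:wait,S:car3-GO,W:wait | queues: N=2 E=2 S=1 W=1
Step 2 [NS]: N:car7-GO,E:wait,S:car6-GO,W:wait | queues: N=1 E=2 S=0 W=1
Step 3 [NS]: N:car8-GO,E:wait,S:empty,W:wait | queues: N=0 E=2 S=0 W=1
Step 4 [NS]: N:empty,E:wait,S:empty,W:wait | queues: N=0 E=2 S=0 W=1
Step 5 [EW]: N:wait,E:car1-GO,S:wait,W:car4-GO | queues: N=0 E=1 S=0 W=0
Step 6 [EW]: N:wait,E:car2-GO,S:wait,W:empty | queues: N=0 E=0 S=0 W=0

N: empty
E: empty
S: empty
W: empty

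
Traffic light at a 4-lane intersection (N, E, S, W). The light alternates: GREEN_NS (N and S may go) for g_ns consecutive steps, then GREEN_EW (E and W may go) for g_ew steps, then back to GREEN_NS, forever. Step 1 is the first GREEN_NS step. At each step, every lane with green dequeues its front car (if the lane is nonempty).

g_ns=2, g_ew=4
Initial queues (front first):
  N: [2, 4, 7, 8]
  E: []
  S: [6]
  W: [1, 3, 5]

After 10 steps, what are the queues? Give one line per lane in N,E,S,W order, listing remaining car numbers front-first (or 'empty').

Step 1 [NS]: N:car2-GO,E:wait,S:car6-GO,W:wait | queues: N=3 E=0 S=0 W=3
Step 2 [NS]: N:car4-GO,E:wait,S:empty,W:wait | queues: N=2 E=0 S=0 W=3
Step 3 [EW]: N:wait,E:empty,S:wait,W:car1-GO | queues: N=2 E=0 S=0 W=2
Step 4 [EW]: N:wait,E:empty,S:wait,W:car3-GO | queues: N=2 E=0 S=0 W=1
Step 5 [EW]: N:wait,E:empty,S:wait,W:car5-GO | queues: N=2 E=0 S=0 W=0
Step 6 [EW]: N:wait,E:empty,S:wait,W:empty | queues: N=2 E=0 S=0 W=0
Step 7 [NS]: N:car7-GO,E:wait,S:empty,W:wait | queues: N=1 E=0 S=0 W=0
Step 8 [NS]: N:car8-GO,E:wait,S:empty,W:wait | queues: N=0 E=0 S=0 W=0

N: empty
E: empty
S: empty
W: empty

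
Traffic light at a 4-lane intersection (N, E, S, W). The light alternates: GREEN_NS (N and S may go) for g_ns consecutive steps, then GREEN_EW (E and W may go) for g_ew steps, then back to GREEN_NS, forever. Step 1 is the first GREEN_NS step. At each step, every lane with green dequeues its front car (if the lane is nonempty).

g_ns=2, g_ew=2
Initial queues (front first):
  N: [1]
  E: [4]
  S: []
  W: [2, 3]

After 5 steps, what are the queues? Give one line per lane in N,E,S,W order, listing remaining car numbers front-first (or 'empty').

Step 1 [NS]: N:car1-GO,E:wait,S:empty,W:wait | queues: N=0 E=1 S=0 W=2
Step 2 [NS]: N:empty,E:wait,S:empty,W:wait | queues: N=0 E=1 S=0 W=2
Step 3 [EW]: N:wait,E:car4-GO,S:wait,W:car2-GO | queues: N=0 E=0 S=0 W=1
Step 4 [EW]: N:wait,E:empty,S:wait,W:car3-GO | queues: N=0 E=0 S=0 W=0

N: empty
E: empty
S: empty
W: empty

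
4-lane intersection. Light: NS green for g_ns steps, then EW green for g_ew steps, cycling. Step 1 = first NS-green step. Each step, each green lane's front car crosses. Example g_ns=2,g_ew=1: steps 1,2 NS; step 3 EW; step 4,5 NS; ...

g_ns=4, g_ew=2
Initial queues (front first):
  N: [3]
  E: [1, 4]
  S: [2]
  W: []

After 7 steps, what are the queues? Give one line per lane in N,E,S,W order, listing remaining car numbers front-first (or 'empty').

Step 1 [NS]: N:car3-GO,E:wait,S:car2-GO,W:wait | queues: N=0 E=2 S=0 W=0
Step 2 [NS]: N:empty,E:wait,S:empty,W:wait | queues: N=0 E=2 S=0 W=0
Step 3 [NS]: N:empty,E:wait,S:empty,W:wait | queues: N=0 E=2 S=0 W=0
Step 4 [NS]: N:empty,E:wait,S:empty,W:wait | queues: N=0 E=2 S=0 W=0
Step 5 [EW]: N:wait,E:car1-GO,S:wait,W:empty | queues: N=0 E=1 S=0 W=0
Step 6 [EW]: N:wait,E:car4-GO,S:wait,W:empty | queues: N=0 E=0 S=0 W=0

N: empty
E: empty
S: empty
W: empty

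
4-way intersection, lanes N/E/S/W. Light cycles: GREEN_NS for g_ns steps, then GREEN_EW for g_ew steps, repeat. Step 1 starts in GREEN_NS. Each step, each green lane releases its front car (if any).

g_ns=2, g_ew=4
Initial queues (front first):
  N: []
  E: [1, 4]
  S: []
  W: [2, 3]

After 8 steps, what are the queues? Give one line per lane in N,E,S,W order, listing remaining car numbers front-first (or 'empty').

Step 1 [NS]: N:empty,E:wait,S:empty,W:wait | queues: N=0 E=2 S=0 W=2
Step 2 [NS]: N:empty,E:wait,S:empty,W:wait | queues: N=0 E=2 S=0 W=2
Step 3 [EW]: N:wait,E:car1-GO,S:wait,W:car2-GO | queues: N=0 E=1 S=0 W=1
Step 4 [EW]: N:wait,E:car4-GO,S:wait,W:car3-GO | queues: N=0 E=0 S=0 W=0

N: empty
E: empty
S: empty
W: empty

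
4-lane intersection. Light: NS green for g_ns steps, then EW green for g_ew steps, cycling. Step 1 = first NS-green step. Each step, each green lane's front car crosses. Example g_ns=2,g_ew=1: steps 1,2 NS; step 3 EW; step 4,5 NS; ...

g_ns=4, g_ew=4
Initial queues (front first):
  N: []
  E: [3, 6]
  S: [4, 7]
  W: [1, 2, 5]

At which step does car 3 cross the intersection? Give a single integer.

Step 1 [NS]: N:empty,E:wait,S:car4-GO,W:wait | queues: N=0 E=2 S=1 W=3
Step 2 [NS]: N:empty,E:wait,S:car7-GO,W:wait | queues: N=0 E=2 S=0 W=3
Step 3 [NS]: N:empty,E:wait,S:empty,W:wait | queues: N=0 E=2 S=0 W=3
Step 4 [NS]: N:empty,E:wait,S:empty,W:wait | queues: N=0 E=2 S=0 W=3
Step 5 [EW]: N:wait,E:car3-GO,S:wait,W:car1-GO | queues: N=0 E=1 S=0 W=2
Step 6 [EW]: N:wait,E:car6-GO,S:wait,W:car2-GO | queues: N=0 E=0 S=0 W=1
Step 7 [EW]: N:wait,E:empty,S:wait,W:car5-GO | queues: N=0 E=0 S=0 W=0
Car 3 crosses at step 5

5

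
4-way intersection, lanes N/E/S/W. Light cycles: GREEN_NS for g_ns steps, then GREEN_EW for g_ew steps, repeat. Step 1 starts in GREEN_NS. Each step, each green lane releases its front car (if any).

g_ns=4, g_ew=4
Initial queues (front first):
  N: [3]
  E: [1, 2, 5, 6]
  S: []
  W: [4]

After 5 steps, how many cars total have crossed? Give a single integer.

Step 1 [NS]: N:car3-GO,E:wait,S:empty,W:wait | queues: N=0 E=4 S=0 W=1
Step 2 [NS]: N:empty,E:wait,S:empty,W:wait | queues: N=0 E=4 S=0 W=1
Step 3 [NS]: N:empty,E:wait,S:empty,W:wait | queues: N=0 E=4 S=0 W=1
Step 4 [NS]: N:empty,E:wait,S:empty,W:wait | queues: N=0 E=4 S=0 W=1
Step 5 [EW]: N:wait,E:car1-GO,S:wait,W:car4-GO | queues: N=0 E=3 S=0 W=0
Cars crossed by step 5: 3

Answer: 3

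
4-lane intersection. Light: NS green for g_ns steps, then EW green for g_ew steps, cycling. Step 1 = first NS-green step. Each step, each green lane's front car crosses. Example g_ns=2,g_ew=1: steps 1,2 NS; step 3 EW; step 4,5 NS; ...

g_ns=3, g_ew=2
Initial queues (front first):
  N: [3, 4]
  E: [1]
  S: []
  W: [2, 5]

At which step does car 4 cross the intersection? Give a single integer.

Step 1 [NS]: N:car3-GO,E:wait,S:empty,W:wait | queues: N=1 E=1 S=0 W=2
Step 2 [NS]: N:car4-GO,E:wait,S:empty,W:wait | queues: N=0 E=1 S=0 W=2
Step 3 [NS]: N:empty,E:wait,S:empty,W:wait | queues: N=0 E=1 S=0 W=2
Step 4 [EW]: N:wait,E:car1-GO,S:wait,W:car2-GO | queues: N=0 E=0 S=0 W=1
Step 5 [EW]: N:wait,E:empty,S:wait,W:car5-GO | queues: N=0 E=0 S=0 W=0
Car 4 crosses at step 2

2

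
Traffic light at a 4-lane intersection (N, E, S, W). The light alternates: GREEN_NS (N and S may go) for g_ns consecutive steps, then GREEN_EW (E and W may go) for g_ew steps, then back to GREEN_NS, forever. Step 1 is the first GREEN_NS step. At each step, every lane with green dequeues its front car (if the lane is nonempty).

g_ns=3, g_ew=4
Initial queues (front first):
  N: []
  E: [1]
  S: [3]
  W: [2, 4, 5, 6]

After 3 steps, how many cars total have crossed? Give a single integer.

Step 1 [NS]: N:empty,E:wait,S:car3-GO,W:wait | queues: N=0 E=1 S=0 W=4
Step 2 [NS]: N:empty,E:wait,S:empty,W:wait | queues: N=0 E=1 S=0 W=4
Step 3 [NS]: N:empty,E:wait,S:empty,W:wait | queues: N=0 E=1 S=0 W=4
Cars crossed by step 3: 1

Answer: 1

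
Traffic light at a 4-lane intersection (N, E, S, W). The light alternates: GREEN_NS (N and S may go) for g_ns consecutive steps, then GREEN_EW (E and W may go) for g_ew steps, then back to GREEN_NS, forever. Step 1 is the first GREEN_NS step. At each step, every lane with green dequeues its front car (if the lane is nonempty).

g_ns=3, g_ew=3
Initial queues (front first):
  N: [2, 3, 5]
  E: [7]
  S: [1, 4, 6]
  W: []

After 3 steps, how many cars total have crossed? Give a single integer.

Step 1 [NS]: N:car2-GO,E:wait,S:car1-GO,W:wait | queues: N=2 E=1 S=2 W=0
Step 2 [NS]: N:car3-GO,E:wait,S:car4-GO,W:wait | queues: N=1 E=1 S=1 W=0
Step 3 [NS]: N:car5-GO,E:wait,S:car6-GO,W:wait | queues: N=0 E=1 S=0 W=0
Cars crossed by step 3: 6

Answer: 6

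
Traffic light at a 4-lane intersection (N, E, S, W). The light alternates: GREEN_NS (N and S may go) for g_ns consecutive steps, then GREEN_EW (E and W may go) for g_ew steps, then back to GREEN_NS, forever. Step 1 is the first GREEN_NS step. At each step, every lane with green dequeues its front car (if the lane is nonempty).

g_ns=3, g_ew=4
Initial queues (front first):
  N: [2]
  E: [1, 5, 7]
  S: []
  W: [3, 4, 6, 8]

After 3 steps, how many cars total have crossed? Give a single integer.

Answer: 1

Derivation:
Step 1 [NS]: N:car2-GO,E:wait,S:empty,W:wait | queues: N=0 E=3 S=0 W=4
Step 2 [NS]: N:empty,E:wait,S:empty,W:wait | queues: N=0 E=3 S=0 W=4
Step 3 [NS]: N:empty,E:wait,S:empty,W:wait | queues: N=0 E=3 S=0 W=4
Cars crossed by step 3: 1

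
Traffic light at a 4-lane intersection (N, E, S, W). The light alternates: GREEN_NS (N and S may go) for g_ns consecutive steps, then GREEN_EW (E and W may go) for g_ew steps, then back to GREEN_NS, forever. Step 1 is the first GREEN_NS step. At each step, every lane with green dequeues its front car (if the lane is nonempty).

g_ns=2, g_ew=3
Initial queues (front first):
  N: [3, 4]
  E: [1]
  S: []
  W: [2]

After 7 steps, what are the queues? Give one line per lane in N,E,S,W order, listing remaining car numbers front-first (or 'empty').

Step 1 [NS]: N:car3-GO,E:wait,S:empty,W:wait | queues: N=1 E=1 S=0 W=1
Step 2 [NS]: N:car4-GO,E:wait,S:empty,W:wait | queues: N=0 E=1 S=0 W=1
Step 3 [EW]: N:wait,E:car1-GO,S:wait,W:car2-GO | queues: N=0 E=0 S=0 W=0

N: empty
E: empty
S: empty
W: empty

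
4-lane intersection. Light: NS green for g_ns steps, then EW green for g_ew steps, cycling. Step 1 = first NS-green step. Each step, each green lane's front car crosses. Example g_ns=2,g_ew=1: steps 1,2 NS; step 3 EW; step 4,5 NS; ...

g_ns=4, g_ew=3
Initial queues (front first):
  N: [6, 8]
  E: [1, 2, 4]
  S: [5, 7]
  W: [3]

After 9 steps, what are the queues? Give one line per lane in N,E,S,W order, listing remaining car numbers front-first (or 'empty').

Step 1 [NS]: N:car6-GO,E:wait,S:car5-GO,W:wait | queues: N=1 E=3 S=1 W=1
Step 2 [NS]: N:car8-GO,E:wait,S:car7-GO,W:wait | queues: N=0 E=3 S=0 W=1
Step 3 [NS]: N:empty,E:wait,S:empty,W:wait | queues: N=0 E=3 S=0 W=1
Step 4 [NS]: N:empty,E:wait,S:empty,W:wait | queues: N=0 E=3 S=0 W=1
Step 5 [EW]: N:wait,E:car1-GO,S:wait,W:car3-GO | queues: N=0 E=2 S=0 W=0
Step 6 [EW]: N:wait,E:car2-GO,S:wait,W:empty | queues: N=0 E=1 S=0 W=0
Step 7 [EW]: N:wait,E:car4-GO,S:wait,W:empty | queues: N=0 E=0 S=0 W=0

N: empty
E: empty
S: empty
W: empty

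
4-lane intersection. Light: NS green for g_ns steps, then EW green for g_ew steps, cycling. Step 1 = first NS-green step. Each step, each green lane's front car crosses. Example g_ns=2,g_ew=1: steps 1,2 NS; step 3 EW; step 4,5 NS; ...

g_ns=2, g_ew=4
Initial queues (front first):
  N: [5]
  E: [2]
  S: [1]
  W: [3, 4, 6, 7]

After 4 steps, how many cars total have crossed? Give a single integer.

Answer: 5

Derivation:
Step 1 [NS]: N:car5-GO,E:wait,S:car1-GO,W:wait | queues: N=0 E=1 S=0 W=4
Step 2 [NS]: N:empty,E:wait,S:empty,W:wait | queues: N=0 E=1 S=0 W=4
Step 3 [EW]: N:wait,E:car2-GO,S:wait,W:car3-GO | queues: N=0 E=0 S=0 W=3
Step 4 [EW]: N:wait,E:empty,S:wait,W:car4-GO | queues: N=0 E=0 S=0 W=2
Cars crossed by step 4: 5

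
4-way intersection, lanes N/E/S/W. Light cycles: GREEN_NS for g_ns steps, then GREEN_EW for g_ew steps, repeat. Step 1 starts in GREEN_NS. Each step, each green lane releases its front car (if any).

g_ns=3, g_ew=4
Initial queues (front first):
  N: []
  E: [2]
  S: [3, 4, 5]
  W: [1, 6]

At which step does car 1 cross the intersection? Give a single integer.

Step 1 [NS]: N:empty,E:wait,S:car3-GO,W:wait | queues: N=0 E=1 S=2 W=2
Step 2 [NS]: N:empty,E:wait,S:car4-GO,W:wait | queues: N=0 E=1 S=1 W=2
Step 3 [NS]: N:empty,E:wait,S:car5-GO,W:wait | queues: N=0 E=1 S=0 W=2
Step 4 [EW]: N:wait,E:car2-GO,S:wait,W:car1-GO | queues: N=0 E=0 S=0 W=1
Step 5 [EW]: N:wait,E:empty,S:wait,W:car6-GO | queues: N=0 E=0 S=0 W=0
Car 1 crosses at step 4

4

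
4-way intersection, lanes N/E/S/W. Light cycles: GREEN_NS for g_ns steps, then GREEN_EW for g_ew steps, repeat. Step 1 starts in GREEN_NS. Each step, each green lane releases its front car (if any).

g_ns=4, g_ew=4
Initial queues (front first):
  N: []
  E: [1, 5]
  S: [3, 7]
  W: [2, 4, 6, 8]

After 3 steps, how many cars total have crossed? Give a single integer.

Answer: 2

Derivation:
Step 1 [NS]: N:empty,E:wait,S:car3-GO,W:wait | queues: N=0 E=2 S=1 W=4
Step 2 [NS]: N:empty,E:wait,S:car7-GO,W:wait | queues: N=0 E=2 S=0 W=4
Step 3 [NS]: N:empty,E:wait,S:empty,W:wait | queues: N=0 E=2 S=0 W=4
Cars crossed by step 3: 2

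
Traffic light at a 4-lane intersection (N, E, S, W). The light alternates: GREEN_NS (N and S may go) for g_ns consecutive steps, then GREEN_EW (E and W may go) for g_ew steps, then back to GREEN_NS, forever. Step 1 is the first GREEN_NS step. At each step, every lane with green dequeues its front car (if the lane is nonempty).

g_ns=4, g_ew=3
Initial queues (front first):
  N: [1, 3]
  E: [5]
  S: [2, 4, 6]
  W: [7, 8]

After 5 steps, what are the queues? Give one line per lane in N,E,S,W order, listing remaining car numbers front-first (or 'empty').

Step 1 [NS]: N:car1-GO,E:wait,S:car2-GO,W:wait | queues: N=1 E=1 S=2 W=2
Step 2 [NS]: N:car3-GO,E:wait,S:car4-GO,W:wait | queues: N=0 E=1 S=1 W=2
Step 3 [NS]: N:empty,E:wait,S:car6-GO,W:wait | queues: N=0 E=1 S=0 W=2
Step 4 [NS]: N:empty,E:wait,S:empty,W:wait | queues: N=0 E=1 S=0 W=2
Step 5 [EW]: N:wait,E:car5-GO,S:wait,W:car7-GO | queues: N=0 E=0 S=0 W=1

N: empty
E: empty
S: empty
W: 8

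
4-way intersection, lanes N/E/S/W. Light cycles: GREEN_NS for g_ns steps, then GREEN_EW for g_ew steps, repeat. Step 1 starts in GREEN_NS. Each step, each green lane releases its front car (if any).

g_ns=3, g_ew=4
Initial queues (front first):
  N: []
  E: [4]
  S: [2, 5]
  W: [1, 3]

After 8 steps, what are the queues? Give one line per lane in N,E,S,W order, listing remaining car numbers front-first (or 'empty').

Step 1 [NS]: N:empty,E:wait,S:car2-GO,W:wait | queues: N=0 E=1 S=1 W=2
Step 2 [NS]: N:empty,E:wait,S:car5-GO,W:wait | queues: N=0 E=1 S=0 W=2
Step 3 [NS]: N:empty,E:wait,S:empty,W:wait | queues: N=0 E=1 S=0 W=2
Step 4 [EW]: N:wait,E:car4-GO,S:wait,W:car1-GO | queues: N=0 E=0 S=0 W=1
Step 5 [EW]: N:wait,E:empty,S:wait,W:car3-GO | queues: N=0 E=0 S=0 W=0

N: empty
E: empty
S: empty
W: empty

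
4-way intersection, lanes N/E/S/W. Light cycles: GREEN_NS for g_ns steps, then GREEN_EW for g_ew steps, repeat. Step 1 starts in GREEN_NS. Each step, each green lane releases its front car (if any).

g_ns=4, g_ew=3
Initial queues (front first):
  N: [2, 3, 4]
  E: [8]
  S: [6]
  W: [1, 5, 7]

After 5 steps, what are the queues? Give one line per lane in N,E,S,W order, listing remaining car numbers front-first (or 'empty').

Step 1 [NS]: N:car2-GO,E:wait,S:car6-GO,W:wait | queues: N=2 E=1 S=0 W=3
Step 2 [NS]: N:car3-GO,E:wait,S:empty,W:wait | queues: N=1 E=1 S=0 W=3
Step 3 [NS]: N:car4-GO,E:wait,S:empty,W:wait | queues: N=0 E=1 S=0 W=3
Step 4 [NS]: N:empty,E:wait,S:empty,W:wait | queues: N=0 E=1 S=0 W=3
Step 5 [EW]: N:wait,E:car8-GO,S:wait,W:car1-GO | queues: N=0 E=0 S=0 W=2

N: empty
E: empty
S: empty
W: 5 7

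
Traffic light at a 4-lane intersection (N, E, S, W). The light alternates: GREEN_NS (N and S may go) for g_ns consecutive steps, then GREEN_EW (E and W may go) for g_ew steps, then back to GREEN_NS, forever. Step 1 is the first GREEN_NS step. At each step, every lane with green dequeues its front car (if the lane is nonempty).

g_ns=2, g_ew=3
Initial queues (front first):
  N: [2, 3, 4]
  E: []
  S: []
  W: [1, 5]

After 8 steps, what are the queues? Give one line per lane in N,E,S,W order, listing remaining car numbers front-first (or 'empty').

Step 1 [NS]: N:car2-GO,E:wait,S:empty,W:wait | queues: N=2 E=0 S=0 W=2
Step 2 [NS]: N:car3-GO,E:wait,S:empty,W:wait | queues: N=1 E=0 S=0 W=2
Step 3 [EW]: N:wait,E:empty,S:wait,W:car1-GO | queues: N=1 E=0 S=0 W=1
Step 4 [EW]: N:wait,E:empty,S:wait,W:car5-GO | queues: N=1 E=0 S=0 W=0
Step 5 [EW]: N:wait,E:empty,S:wait,W:empty | queues: N=1 E=0 S=0 W=0
Step 6 [NS]: N:car4-GO,E:wait,S:empty,W:wait | queues: N=0 E=0 S=0 W=0

N: empty
E: empty
S: empty
W: empty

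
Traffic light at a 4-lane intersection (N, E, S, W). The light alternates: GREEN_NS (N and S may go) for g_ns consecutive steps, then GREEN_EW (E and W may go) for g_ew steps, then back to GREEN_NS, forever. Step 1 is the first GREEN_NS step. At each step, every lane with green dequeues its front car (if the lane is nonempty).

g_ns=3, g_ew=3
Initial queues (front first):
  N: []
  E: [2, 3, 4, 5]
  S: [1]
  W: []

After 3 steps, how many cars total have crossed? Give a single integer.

Step 1 [NS]: N:empty,E:wait,S:car1-GO,W:wait | queues: N=0 E=4 S=0 W=0
Step 2 [NS]: N:empty,E:wait,S:empty,W:wait | queues: N=0 E=4 S=0 W=0
Step 3 [NS]: N:empty,E:wait,S:empty,W:wait | queues: N=0 E=4 S=0 W=0
Cars crossed by step 3: 1

Answer: 1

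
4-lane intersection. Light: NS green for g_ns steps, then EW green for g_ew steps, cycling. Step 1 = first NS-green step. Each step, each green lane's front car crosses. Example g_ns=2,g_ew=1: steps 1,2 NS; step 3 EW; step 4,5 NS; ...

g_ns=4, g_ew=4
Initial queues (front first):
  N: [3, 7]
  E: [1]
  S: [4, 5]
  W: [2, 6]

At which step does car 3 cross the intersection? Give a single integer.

Step 1 [NS]: N:car3-GO,E:wait,S:car4-GO,W:wait | queues: N=1 E=1 S=1 W=2
Step 2 [NS]: N:car7-GO,E:wait,S:car5-GO,W:wait | queues: N=0 E=1 S=0 W=2
Step 3 [NS]: N:empty,E:wait,S:empty,W:wait | queues: N=0 E=1 S=0 W=2
Step 4 [NS]: N:empty,E:wait,S:empty,W:wait | queues: N=0 E=1 S=0 W=2
Step 5 [EW]: N:wait,E:car1-GO,S:wait,W:car2-GO | queues: N=0 E=0 S=0 W=1
Step 6 [EW]: N:wait,E:empty,S:wait,W:car6-GO | queues: N=0 E=0 S=0 W=0
Car 3 crosses at step 1

1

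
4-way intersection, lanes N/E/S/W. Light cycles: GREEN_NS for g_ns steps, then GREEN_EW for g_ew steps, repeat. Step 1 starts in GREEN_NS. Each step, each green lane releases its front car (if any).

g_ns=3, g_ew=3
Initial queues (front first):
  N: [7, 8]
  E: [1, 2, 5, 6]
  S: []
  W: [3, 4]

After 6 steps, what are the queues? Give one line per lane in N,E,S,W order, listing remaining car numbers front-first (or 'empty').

Step 1 [NS]: N:car7-GO,E:wait,S:empty,W:wait | queues: N=1 E=4 S=0 W=2
Step 2 [NS]: N:car8-GO,E:wait,S:empty,W:wait | queues: N=0 E=4 S=0 W=2
Step 3 [NS]: N:empty,E:wait,S:empty,W:wait | queues: N=0 E=4 S=0 W=2
Step 4 [EW]: N:wait,E:car1-GO,S:wait,W:car3-GO | queues: N=0 E=3 S=0 W=1
Step 5 [EW]: N:wait,E:car2-GO,S:wait,W:car4-GO | queues: N=0 E=2 S=0 W=0
Step 6 [EW]: N:wait,E:car5-GO,S:wait,W:empty | queues: N=0 E=1 S=0 W=0

N: empty
E: 6
S: empty
W: empty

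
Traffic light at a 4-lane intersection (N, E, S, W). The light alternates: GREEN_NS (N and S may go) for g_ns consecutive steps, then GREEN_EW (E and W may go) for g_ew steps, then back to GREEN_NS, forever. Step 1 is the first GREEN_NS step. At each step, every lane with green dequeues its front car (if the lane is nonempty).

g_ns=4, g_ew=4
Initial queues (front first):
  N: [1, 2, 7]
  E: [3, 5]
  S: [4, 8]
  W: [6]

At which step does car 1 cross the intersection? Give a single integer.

Step 1 [NS]: N:car1-GO,E:wait,S:car4-GO,W:wait | queues: N=2 E=2 S=1 W=1
Step 2 [NS]: N:car2-GO,E:wait,S:car8-GO,W:wait | queues: N=1 E=2 S=0 W=1
Step 3 [NS]: N:car7-GO,E:wait,S:empty,W:wait | queues: N=0 E=2 S=0 W=1
Step 4 [NS]: N:empty,E:wait,S:empty,W:wait | queues: N=0 E=2 S=0 W=1
Step 5 [EW]: N:wait,E:car3-GO,S:wait,W:car6-GO | queues: N=0 E=1 S=0 W=0
Step 6 [EW]: N:wait,E:car5-GO,S:wait,W:empty | queues: N=0 E=0 S=0 W=0
Car 1 crosses at step 1

1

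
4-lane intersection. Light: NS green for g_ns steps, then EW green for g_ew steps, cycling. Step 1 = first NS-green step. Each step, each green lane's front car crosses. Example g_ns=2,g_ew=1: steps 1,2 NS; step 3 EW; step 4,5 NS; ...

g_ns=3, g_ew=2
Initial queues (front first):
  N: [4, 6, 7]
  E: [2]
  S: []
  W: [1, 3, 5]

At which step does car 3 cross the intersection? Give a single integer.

Step 1 [NS]: N:car4-GO,E:wait,S:empty,W:wait | queues: N=2 E=1 S=0 W=3
Step 2 [NS]: N:car6-GO,E:wait,S:empty,W:wait | queues: N=1 E=1 S=0 W=3
Step 3 [NS]: N:car7-GO,E:wait,S:empty,W:wait | queues: N=0 E=1 S=0 W=3
Step 4 [EW]: N:wait,E:car2-GO,S:wait,W:car1-GO | queues: N=0 E=0 S=0 W=2
Step 5 [EW]: N:wait,E:empty,S:wait,W:car3-GO | queues: N=0 E=0 S=0 W=1
Step 6 [NS]: N:empty,E:wait,S:empty,W:wait | queues: N=0 E=0 S=0 W=1
Step 7 [NS]: N:empty,E:wait,S:empty,W:wait | queues: N=0 E=0 S=0 W=1
Step 8 [NS]: N:empty,E:wait,S:empty,W:wait | queues: N=0 E=0 S=0 W=1
Step 9 [EW]: N:wait,E:empty,S:wait,W:car5-GO | queues: N=0 E=0 S=0 W=0
Car 3 crosses at step 5

5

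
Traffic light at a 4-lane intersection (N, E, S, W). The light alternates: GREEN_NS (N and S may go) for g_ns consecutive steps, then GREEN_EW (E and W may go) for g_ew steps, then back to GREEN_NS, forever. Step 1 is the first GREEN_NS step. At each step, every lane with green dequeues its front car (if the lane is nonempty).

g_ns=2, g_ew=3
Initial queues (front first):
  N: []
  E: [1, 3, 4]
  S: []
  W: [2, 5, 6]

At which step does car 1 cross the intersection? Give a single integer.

Step 1 [NS]: N:empty,E:wait,S:empty,W:wait | queues: N=0 E=3 S=0 W=3
Step 2 [NS]: N:empty,E:wait,S:empty,W:wait | queues: N=0 E=3 S=0 W=3
Step 3 [EW]: N:wait,E:car1-GO,S:wait,W:car2-GO | queues: N=0 E=2 S=0 W=2
Step 4 [EW]: N:wait,E:car3-GO,S:wait,W:car5-GO | queues: N=0 E=1 S=0 W=1
Step 5 [EW]: N:wait,E:car4-GO,S:wait,W:car6-GO | queues: N=0 E=0 S=0 W=0
Car 1 crosses at step 3

3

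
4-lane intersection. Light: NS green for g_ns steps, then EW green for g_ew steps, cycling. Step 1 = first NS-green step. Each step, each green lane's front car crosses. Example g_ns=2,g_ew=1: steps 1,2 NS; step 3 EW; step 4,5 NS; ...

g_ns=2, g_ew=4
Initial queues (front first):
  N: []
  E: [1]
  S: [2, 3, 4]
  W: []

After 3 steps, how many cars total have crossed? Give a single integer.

Answer: 3

Derivation:
Step 1 [NS]: N:empty,E:wait,S:car2-GO,W:wait | queues: N=0 E=1 S=2 W=0
Step 2 [NS]: N:empty,E:wait,S:car3-GO,W:wait | queues: N=0 E=1 S=1 W=0
Step 3 [EW]: N:wait,E:car1-GO,S:wait,W:empty | queues: N=0 E=0 S=1 W=0
Cars crossed by step 3: 3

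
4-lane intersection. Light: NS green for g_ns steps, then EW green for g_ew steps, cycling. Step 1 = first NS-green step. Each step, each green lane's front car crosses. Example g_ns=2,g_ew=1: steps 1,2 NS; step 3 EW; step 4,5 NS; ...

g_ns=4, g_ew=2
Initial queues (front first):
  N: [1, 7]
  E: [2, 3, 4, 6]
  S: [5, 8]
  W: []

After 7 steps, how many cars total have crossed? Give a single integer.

Answer: 6

Derivation:
Step 1 [NS]: N:car1-GO,E:wait,S:car5-GO,W:wait | queues: N=1 E=4 S=1 W=0
Step 2 [NS]: N:car7-GO,E:wait,S:car8-GO,W:wait | queues: N=0 E=4 S=0 W=0
Step 3 [NS]: N:empty,E:wait,S:empty,W:wait | queues: N=0 E=4 S=0 W=0
Step 4 [NS]: N:empty,E:wait,S:empty,W:wait | queues: N=0 E=4 S=0 W=0
Step 5 [EW]: N:wait,E:car2-GO,S:wait,W:empty | queues: N=0 E=3 S=0 W=0
Step 6 [EW]: N:wait,E:car3-GO,S:wait,W:empty | queues: N=0 E=2 S=0 W=0
Step 7 [NS]: N:empty,E:wait,S:empty,W:wait | queues: N=0 E=2 S=0 W=0
Cars crossed by step 7: 6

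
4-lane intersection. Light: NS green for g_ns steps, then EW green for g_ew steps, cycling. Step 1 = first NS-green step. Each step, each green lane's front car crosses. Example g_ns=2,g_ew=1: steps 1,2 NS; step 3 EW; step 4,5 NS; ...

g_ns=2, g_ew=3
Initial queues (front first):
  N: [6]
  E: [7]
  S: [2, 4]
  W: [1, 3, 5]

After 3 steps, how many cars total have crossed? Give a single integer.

Answer: 5

Derivation:
Step 1 [NS]: N:car6-GO,E:wait,S:car2-GO,W:wait | queues: N=0 E=1 S=1 W=3
Step 2 [NS]: N:empty,E:wait,S:car4-GO,W:wait | queues: N=0 E=1 S=0 W=3
Step 3 [EW]: N:wait,E:car7-GO,S:wait,W:car1-GO | queues: N=0 E=0 S=0 W=2
Cars crossed by step 3: 5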